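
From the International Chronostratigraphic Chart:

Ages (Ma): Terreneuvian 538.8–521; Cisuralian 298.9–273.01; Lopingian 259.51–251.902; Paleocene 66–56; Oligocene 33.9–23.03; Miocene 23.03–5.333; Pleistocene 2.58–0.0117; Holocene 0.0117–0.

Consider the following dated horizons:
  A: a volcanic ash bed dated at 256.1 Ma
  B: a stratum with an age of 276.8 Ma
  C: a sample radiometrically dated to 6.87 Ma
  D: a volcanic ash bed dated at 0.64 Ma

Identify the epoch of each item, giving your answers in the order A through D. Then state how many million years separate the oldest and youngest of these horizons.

Match each age against the start–end ranges in the excerpt: A = 256.1 Ma → Lopingian (259.51–251.902); B = 276.8 Ma → Cisuralian (298.9–273.01); C = 6.87 Ma → Miocene (23.03–5.333); D = 0.64 Ma → Pleistocene (2.58–0.0117).
The largest age is 276.8 Ma and the smallest is 0.64 Ma; their difference is 276.16 Myr.

A — Lopingian; B — Cisuralian; C — Miocene; D — Pleistocene; span 276.16 million years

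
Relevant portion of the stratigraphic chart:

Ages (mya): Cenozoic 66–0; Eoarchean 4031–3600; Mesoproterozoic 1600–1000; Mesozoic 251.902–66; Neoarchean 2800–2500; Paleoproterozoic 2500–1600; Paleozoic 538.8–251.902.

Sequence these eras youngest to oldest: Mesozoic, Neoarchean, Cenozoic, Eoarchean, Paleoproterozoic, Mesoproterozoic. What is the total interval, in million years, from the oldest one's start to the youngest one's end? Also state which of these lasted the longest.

Cenozoic → Mesozoic → Mesoproterozoic → Paleoproterozoic → Neoarchean → Eoarchean; total span 4031 Myr; longest is Paleoproterozoic

From the excerpt: Mesozoic 251.902–66; Neoarchean 2800–2500; Cenozoic 66–0; Eoarchean 4031–3600; Paleoproterozoic 2500–1600; Mesoproterozoic 1600–1000 (Ma).
Larger Ma is earlier, so the oldest is Eoarchean and the youngest is Cenozoic; youngest to oldest: Cenozoic, Mesozoic, Mesoproterozoic, Paleoproterozoic, Neoarchean, Eoarchean.
Oldest start 4031 minus youngest end 0 gives 4031 Myr overall.
Individual lengths (start − end): Cenozoic 66; Mesozoic 185.902; Eoarchean 431; Mesoproterozoic 600; Paleoproterozoic 900; Neoarchean 300. The largest is Paleoproterozoic at 900 Myr.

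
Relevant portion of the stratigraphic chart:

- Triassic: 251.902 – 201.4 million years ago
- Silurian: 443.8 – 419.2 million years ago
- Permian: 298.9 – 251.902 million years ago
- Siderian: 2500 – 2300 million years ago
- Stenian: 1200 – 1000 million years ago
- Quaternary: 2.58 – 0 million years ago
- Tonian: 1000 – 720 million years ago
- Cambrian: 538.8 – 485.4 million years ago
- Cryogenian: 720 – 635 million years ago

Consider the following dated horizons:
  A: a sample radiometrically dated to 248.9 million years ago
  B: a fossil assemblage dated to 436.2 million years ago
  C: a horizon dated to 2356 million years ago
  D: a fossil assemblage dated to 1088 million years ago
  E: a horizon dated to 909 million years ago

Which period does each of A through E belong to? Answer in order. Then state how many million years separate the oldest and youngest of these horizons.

A — Triassic; B — Silurian; C — Siderian; D — Stenian; E — Tonian; span 2107.1 million years

A: 248.9 Ma lies in 251.902–201.4 Ma, so Triassic.
B: 436.2 Ma lies in 443.8–419.2 Ma, so Silurian.
C: 2356 Ma lies in 2500–2300 Ma, so Siderian.
D: 1088 Ma lies in 1200–1000 Ma, so Stenian.
E: 909 Ma lies in 1000–720 Ma, so Tonian.
Oldest = 2356 Ma, youngest = 248.9 Ma → span 2107.1 Myr.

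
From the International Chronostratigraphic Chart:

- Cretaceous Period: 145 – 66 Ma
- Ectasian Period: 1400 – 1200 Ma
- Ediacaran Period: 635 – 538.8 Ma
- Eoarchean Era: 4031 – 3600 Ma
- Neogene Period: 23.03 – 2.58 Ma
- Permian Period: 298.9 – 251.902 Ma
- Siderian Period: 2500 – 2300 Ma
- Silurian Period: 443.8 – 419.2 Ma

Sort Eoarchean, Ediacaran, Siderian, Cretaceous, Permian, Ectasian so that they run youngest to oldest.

Cretaceous, Permian, Ediacaran, Ectasian, Siderian, Eoarchean

The oldest of these is Eoarchean (starts 4031 Ma) and the youngest is Cretaceous (ends 66 Ma).
In between, by decreasing start age: Siderian (2500), Ectasian (1400), Ediacaran (635), Permian (298.9).
Listing youngest first means reversing that sequence.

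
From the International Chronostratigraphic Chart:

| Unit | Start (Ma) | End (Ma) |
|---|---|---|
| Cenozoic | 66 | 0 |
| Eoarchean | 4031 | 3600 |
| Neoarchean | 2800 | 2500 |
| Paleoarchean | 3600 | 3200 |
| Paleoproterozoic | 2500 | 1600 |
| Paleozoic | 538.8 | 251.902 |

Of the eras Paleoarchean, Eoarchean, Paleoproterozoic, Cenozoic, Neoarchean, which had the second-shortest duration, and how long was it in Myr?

Neoarchean, 300 million years

Durations: Paleoarchean 400; Eoarchean 431; Paleoproterozoic 900; Cenozoic 66; Neoarchean 300 Myr.
Sorted shortest-first: Cenozoic (66), Neoarchean (300), Paleoarchean (400), Eoarchean (431), Paleoproterozoic (900).
The second shortest is Neoarchean at 300 Myr.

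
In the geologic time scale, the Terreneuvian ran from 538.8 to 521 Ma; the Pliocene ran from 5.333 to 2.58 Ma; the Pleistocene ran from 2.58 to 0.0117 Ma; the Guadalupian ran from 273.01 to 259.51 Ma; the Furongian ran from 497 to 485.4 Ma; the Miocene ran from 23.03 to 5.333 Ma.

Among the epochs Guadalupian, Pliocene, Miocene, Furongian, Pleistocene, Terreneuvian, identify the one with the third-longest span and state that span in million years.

Guadalupian, 13.5 million years

Durations: Guadalupian 13.5; Pliocene 2.753; Miocene 17.697; Furongian 11.6; Pleistocene 2.5683; Terreneuvian 17.8 Myr.
Sorted longest-first: Terreneuvian (17.8), Miocene (17.697), Guadalupian (13.5), Furongian (11.6), Pliocene (2.753), Pleistocene (2.5683).
The third longest is Guadalupian at 13.5 Myr.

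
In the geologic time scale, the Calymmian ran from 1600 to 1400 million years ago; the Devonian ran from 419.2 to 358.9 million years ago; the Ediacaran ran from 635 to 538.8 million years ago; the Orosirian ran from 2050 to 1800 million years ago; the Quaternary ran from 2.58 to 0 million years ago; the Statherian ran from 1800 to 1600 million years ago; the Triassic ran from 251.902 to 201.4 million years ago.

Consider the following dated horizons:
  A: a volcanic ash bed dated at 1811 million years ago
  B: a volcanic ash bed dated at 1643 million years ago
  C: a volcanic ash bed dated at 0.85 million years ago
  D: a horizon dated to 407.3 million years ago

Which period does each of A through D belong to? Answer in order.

A — Orosirian; B — Statherian; C — Quaternary; D — Devonian

A: 1811 Ma lies in 2050–1800 Ma, so Orosirian.
B: 1643 Ma lies in 1800–1600 Ma, so Statherian.
C: 0.85 Ma lies in 2.58–0 Ma, so Quaternary.
D: 407.3 Ma lies in 419.2–358.9 Ma, so Devonian.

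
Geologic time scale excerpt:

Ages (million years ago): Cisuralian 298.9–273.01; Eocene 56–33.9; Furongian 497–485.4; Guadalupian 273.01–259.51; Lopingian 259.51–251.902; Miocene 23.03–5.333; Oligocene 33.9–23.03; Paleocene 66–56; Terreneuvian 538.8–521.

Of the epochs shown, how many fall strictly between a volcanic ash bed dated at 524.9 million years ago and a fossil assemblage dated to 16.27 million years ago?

The older date is 524.9 Ma and the younger is 16.27 Ma.
Epochs with start < 524.9 and end > 16.27 Ma: Furongian (497–485.4), Cisuralian (298.9–273.01), Guadalupian (273.01–259.51), Lopingian (259.51–251.902), Paleocene (66–56), Eocene (56–33.9), Oligocene (33.9–23.03).
That is 7 complete epochs.

7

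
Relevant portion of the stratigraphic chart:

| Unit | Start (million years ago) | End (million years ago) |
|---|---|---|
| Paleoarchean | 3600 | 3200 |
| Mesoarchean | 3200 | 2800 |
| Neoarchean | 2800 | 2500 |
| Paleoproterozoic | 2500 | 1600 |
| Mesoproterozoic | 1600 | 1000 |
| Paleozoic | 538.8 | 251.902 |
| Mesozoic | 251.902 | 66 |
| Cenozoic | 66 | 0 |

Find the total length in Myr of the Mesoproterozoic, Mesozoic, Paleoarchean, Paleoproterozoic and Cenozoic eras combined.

2151.902 million years

Each duration: Mesoproterozoic = 600; Mesozoic = 185.902; Paleoarchean = 400; Paleoproterozoic = 900; Cenozoic = 66.
Sum: 600 + 185.902 + 400 + 900 + 66 = 2151.902 Myr.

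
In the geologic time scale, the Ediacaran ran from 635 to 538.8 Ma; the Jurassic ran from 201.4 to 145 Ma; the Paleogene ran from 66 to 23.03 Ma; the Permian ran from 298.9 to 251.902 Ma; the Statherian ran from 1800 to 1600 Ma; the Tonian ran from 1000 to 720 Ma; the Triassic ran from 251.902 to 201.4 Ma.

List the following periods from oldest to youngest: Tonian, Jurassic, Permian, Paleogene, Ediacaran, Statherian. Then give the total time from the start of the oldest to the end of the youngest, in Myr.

Start ages (Ma): Statherian 1800, Tonian 1000, Ediacaran 635, Permian 298.9, Jurassic 201.4, Paleogene 66.
Ordered oldest to youngest: Statherian, Tonian, Ediacaran, Permian, Jurassic, Paleogene.
Span = 1800 − 23.03 = 1776.97 Myr.

Statherian, Tonian, Ediacaran, Permian, Jurassic, Paleogene; total span 1776.97 Myr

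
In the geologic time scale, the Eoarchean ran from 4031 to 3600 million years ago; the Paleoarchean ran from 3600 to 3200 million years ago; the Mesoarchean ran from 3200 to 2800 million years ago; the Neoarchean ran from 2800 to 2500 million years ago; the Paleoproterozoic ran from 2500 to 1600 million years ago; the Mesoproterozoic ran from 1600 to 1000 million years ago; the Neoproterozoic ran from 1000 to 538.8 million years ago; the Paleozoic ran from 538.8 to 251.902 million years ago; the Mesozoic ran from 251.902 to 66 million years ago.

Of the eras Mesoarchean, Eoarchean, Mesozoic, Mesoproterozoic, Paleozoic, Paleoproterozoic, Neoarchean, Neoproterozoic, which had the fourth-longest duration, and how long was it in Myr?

Durations: Mesoarchean 400; Eoarchean 431; Mesozoic 185.902; Mesoproterozoic 600; Paleozoic 286.898; Paleoproterozoic 900; Neoarchean 300; Neoproterozoic 461.2 Myr.
Sorted longest-first: Paleoproterozoic (900), Mesoproterozoic (600), Neoproterozoic (461.2), Eoarchean (431), Mesoarchean (400), Neoarchean (300), Paleozoic (286.898), Mesozoic (185.902).
The fourth longest is Eoarchean at 431 Myr.

Eoarchean, 431 million years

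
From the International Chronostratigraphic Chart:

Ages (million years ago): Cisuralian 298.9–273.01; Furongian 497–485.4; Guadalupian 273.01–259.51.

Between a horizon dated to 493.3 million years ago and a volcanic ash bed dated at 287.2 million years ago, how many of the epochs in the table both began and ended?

0

The older date is 493.3 Ma and the younger is 287.2 Ma.
No epoch both begins after 493.3 Ma and ends before 287.2 Ma, so the count is 0.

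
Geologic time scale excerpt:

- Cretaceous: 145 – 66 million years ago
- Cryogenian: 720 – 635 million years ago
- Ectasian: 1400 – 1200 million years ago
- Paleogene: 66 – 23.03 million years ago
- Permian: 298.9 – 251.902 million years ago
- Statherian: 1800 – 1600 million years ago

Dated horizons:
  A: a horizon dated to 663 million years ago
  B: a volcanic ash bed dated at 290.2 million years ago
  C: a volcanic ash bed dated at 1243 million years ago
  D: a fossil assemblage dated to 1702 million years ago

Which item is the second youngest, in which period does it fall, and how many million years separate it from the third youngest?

A, in the Cryogenian; 580 million years to C

Smaller Ma means younger, so youngest first: B 290.2 < A 663 < C 1243 < D 1702.
Counting 2 along gives A (663 Ma); the excerpt puts that inside the Cryogenian, 720–635 Ma.
Next in line is C (1243 Ma), and 1243 − 663 = 580 Myr.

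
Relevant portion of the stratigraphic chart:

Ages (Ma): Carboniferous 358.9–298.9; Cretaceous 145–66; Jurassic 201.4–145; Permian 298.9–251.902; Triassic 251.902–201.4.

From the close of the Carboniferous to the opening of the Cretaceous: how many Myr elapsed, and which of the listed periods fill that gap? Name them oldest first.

End of Carboniferous = 298.9 Ma; start of Cretaceous = 145 Ma.
Gap = 298.9 − 145 = 153.9 Myr.
Periods wholly inside 298.9–145 Ma: Permian (298.9–251.902), Triassic (251.902–201.4), Jurassic (201.4–145).

153.9 million years; Permian, Triassic, Jurassic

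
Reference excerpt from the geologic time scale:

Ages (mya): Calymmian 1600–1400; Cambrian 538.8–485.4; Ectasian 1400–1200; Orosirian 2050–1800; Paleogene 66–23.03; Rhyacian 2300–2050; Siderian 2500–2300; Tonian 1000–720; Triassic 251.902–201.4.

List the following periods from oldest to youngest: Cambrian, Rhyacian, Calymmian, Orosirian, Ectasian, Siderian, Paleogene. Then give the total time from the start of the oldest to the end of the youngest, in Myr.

Start ages (Ma): Siderian 2500, Rhyacian 2300, Orosirian 2050, Calymmian 1600, Ectasian 1400, Cambrian 538.8, Paleogene 66.
Ordered oldest to youngest: Siderian, Rhyacian, Orosirian, Calymmian, Ectasian, Cambrian, Paleogene.
Span = 2500 − 23.03 = 2476.97 Myr.

Siderian, Rhyacian, Orosirian, Calymmian, Ectasian, Cambrian, Paleogene; total span 2476.97 Myr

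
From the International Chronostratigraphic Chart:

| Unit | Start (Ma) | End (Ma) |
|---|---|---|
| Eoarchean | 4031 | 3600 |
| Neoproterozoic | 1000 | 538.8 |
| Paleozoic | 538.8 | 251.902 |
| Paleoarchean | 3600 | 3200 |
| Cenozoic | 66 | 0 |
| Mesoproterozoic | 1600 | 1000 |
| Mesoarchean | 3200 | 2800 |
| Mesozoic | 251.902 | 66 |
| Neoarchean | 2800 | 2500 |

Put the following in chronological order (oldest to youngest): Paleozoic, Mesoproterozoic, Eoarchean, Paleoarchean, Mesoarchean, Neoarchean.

Eoarchean → Paleoarchean → Mesoarchean → Neoarchean → Mesoproterozoic → Paleozoic

Read off each span (Ma): Paleozoic 538.8–251.902; Mesoproterozoic 1600–1000; Eoarchean 4031–3600; Paleoarchean 3600–3200; Mesoarchean 3200–2800; Neoarchean 2800–2500.
Larger Ma is older, so oldest→youngest is Eoarchean, Paleoarchean, Mesoarchean, Neoarchean, Mesoproterozoic, Paleozoic.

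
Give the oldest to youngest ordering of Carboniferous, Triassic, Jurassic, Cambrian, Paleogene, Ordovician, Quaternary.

Era membership (oldest first within each) — Paleozoic: Cambrian, Ordovician, Carboniferous; Mesozoic: Triassic, Jurassic; Cenozoic: Paleogene, Quaternary. Paleozoic precedes Mesozoic, which precedes Cenozoic. Concatenating the groups in that era order gives oldest to youngest directly.

Cambrian, Ordovician, Carboniferous, Triassic, Jurassic, Paleogene, Quaternary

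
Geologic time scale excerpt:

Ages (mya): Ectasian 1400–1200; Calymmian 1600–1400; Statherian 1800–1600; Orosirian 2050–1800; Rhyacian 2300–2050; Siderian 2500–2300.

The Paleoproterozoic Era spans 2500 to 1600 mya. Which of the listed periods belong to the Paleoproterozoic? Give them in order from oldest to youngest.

Siderian, Rhyacian, Orosirian, Statherian

Periods with both bounds inside 2500–1600 Ma: Siderian (2500–2300), Rhyacian (2300–2050), Orosirian (2050–1800), Statherian (1800–1600).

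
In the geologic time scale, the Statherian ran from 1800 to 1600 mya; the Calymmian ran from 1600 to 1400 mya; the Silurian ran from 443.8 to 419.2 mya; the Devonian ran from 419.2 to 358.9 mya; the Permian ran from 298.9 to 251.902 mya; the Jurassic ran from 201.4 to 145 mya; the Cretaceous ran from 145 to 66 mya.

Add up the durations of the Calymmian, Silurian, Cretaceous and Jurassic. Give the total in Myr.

360 million years

Duration is start − end for each: (1600 − 1400) + (443.8 − 419.2) + (145 − 66) + (201.4 − 145).
That is 200 + 24.6 + 79 + 56.4, which totals 360 million years.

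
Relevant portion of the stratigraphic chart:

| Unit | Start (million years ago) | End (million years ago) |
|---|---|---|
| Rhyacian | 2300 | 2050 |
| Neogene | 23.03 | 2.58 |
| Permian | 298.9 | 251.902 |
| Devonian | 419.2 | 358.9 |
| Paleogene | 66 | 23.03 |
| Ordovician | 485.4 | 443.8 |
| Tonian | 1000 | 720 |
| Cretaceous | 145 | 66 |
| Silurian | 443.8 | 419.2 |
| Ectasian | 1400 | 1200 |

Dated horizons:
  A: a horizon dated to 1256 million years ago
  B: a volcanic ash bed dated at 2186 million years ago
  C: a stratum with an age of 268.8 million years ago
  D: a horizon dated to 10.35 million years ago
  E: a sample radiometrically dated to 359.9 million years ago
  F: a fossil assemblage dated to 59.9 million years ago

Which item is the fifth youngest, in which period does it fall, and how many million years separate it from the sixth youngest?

Sorted youngest-first by Ma: D (10.35), F (59.9), C (268.8), E (359.9), A (1256), B (2186).
The fifth youngest is A at 1256 Ma, which lies in 1400–1200 Ma: the Ectasian.
The sixth youngest is B at 2186 Ma; separation = |1256 − 2186| = 930 Myr.

A, in the Ectasian; 930 million years to B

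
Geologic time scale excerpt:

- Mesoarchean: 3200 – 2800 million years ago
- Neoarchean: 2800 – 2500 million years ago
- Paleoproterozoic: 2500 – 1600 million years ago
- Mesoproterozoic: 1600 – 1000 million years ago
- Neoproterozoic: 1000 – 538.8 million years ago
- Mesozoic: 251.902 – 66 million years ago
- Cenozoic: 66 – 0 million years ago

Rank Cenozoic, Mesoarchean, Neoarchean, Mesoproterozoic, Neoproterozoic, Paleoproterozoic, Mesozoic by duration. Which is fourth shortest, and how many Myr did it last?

Start − end for each: Cenozoic 66 − 0 = 66; Mesoarchean 3200 − 2800 = 400; Neoarchean 2800 − 2500 = 300; Mesoproterozoic 1600 − 1000 = 600; Neoproterozoic 1000 − 538.8 = 461.2; Paleoproterozoic 2500 − 1600 = 900; Mesozoic 251.902 − 66 = 185.902.
Ranking these from shortest: Cenozoic < Mesozoic < Neoarchean < Mesoarchean < Neoproterozoic < Mesoproterozoic < Paleoproterozoic.
Position 4 in that ranking is Mesoarchean, which lasted 400 Myr.

Mesoarchean, 400 million years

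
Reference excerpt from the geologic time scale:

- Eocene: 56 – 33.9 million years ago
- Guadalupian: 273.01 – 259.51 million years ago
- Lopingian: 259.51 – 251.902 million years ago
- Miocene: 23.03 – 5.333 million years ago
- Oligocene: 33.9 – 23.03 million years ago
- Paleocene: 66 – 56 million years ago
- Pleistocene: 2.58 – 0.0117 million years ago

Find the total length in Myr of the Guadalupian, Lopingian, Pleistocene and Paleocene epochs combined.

33.6763 million years

Each duration: Guadalupian = 13.5; Lopingian = 7.608; Pleistocene = 2.5683; Paleocene = 10.
Sum: 13.5 + 7.608 + 2.5683 + 10 = 33.6763 Myr.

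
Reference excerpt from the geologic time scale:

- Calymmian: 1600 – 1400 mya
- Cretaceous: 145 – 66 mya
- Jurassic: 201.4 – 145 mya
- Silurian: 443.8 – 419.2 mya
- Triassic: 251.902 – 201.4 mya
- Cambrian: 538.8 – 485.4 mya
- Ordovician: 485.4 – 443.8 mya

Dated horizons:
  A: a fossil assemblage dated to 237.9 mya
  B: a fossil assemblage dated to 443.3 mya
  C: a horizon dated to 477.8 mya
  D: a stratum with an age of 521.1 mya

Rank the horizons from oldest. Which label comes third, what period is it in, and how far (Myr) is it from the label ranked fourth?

B, in the Silurian; 205.4 million years to A

Sorted oldest-first by Ma: D (521.1), C (477.8), B (443.3), A (237.9).
The third oldest is B at 443.3 Ma, which lies in 443.8–419.2 Ma: the Silurian.
The fourth oldest is A at 237.9 Ma; separation = |443.3 − 237.9| = 205.4 Myr.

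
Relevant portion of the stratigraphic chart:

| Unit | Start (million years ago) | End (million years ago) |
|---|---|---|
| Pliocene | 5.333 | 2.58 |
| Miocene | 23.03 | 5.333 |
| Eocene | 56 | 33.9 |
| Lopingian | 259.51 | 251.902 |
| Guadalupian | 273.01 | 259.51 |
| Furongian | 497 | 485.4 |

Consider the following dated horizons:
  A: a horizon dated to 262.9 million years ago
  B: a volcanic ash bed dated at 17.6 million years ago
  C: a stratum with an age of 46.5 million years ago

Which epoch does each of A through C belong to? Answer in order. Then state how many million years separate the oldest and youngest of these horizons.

Match each age against the start–end ranges in the excerpt: A = 262.9 Ma → Guadalupian (273.01–259.51); B = 17.6 Ma → Miocene (23.03–5.333); C = 46.5 Ma → Eocene (56–33.9).
The largest age is 262.9 Ma and the smallest is 17.6 Ma; their difference is 245.3 Myr.

A — Guadalupian; B — Miocene; C — Eocene; span 245.3 million years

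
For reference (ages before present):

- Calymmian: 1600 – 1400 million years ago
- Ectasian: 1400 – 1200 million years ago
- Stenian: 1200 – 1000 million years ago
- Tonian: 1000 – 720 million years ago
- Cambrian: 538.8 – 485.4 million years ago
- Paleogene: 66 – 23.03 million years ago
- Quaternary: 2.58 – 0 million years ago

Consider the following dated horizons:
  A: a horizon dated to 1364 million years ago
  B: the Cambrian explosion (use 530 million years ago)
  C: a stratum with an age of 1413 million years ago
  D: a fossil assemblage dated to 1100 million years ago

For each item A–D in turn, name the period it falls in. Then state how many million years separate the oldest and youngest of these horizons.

A: 1364 Ma lies in 1400–1200 Ma, so Ectasian.
B: 530 Ma lies in 538.8–485.4 Ma, so Cambrian.
C: 1413 Ma lies in 1600–1400 Ma, so Calymmian.
D: 1100 Ma lies in 1200–1000 Ma, so Stenian.
Oldest = 1413 Ma, youngest = 530 Ma → span 883 Myr.

A — Ectasian; B — Cambrian; C — Calymmian; D — Stenian; span 883 million years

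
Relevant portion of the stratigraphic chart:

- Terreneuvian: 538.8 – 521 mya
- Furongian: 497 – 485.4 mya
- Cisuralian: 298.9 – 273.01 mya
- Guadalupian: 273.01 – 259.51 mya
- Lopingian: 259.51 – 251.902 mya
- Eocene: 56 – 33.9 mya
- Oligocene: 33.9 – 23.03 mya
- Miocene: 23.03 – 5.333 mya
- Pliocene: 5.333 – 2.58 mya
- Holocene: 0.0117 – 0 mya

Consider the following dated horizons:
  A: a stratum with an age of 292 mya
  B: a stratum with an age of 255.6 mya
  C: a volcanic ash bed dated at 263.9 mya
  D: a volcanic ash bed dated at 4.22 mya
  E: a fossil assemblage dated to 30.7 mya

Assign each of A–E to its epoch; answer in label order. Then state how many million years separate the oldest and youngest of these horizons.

A — Cisuralian; B — Lopingian; C — Guadalupian; D — Pliocene; E — Oligocene; span 287.78 million years

A: 292 Ma lies in 298.9–273.01 Ma, so Cisuralian.
B: 255.6 Ma lies in 259.51–251.902 Ma, so Lopingian.
C: 263.9 Ma lies in 273.01–259.51 Ma, so Guadalupian.
D: 4.22 Ma lies in 5.333–2.58 Ma, so Pliocene.
E: 30.7 Ma lies in 33.9–23.03 Ma, so Oligocene.
Oldest = 292 Ma, youngest = 4.22 Ma → span 287.78 Myr.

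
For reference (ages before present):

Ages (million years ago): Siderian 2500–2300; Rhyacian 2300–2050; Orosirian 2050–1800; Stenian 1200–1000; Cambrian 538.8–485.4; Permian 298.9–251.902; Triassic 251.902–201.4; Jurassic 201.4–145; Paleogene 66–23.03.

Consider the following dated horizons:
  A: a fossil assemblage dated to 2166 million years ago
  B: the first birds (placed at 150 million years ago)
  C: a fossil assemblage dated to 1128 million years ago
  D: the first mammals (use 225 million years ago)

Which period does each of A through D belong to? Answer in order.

A — Rhyacian; B — Jurassic; C — Stenian; D — Triassic

A: 2166 Ma lies in 2300–2050 Ma, so Rhyacian.
B: 150 Ma lies in 201.4–145 Ma, so Jurassic.
C: 1128 Ma lies in 1200–1000 Ma, so Stenian.
D: 225 Ma lies in 251.902–201.4 Ma, so Triassic.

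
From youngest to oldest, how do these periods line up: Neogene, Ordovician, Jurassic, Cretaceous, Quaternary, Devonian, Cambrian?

Quaternary → Neogene → Cretaceous → Jurassic → Devonian → Ordovician → Cambrian

Era membership (oldest first within each) — Paleozoic: Cambrian, Ordovician, Devonian; Mesozoic: Jurassic, Cretaceous; Cenozoic: Neogene, Quaternary. Paleozoic precedes Mesozoic, which precedes Cenozoic. Concatenating the groups in that era order and then reversing gives youngest to oldest.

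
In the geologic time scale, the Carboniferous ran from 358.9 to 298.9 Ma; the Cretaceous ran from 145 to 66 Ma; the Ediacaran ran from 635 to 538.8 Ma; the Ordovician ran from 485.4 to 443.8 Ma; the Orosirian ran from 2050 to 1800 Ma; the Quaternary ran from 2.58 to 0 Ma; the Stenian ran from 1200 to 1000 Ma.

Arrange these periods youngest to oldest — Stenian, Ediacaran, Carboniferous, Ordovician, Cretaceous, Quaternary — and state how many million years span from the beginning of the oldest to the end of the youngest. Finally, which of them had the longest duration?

Quaternary → Cretaceous → Carboniferous → Ordovician → Ediacaran → Stenian; total span 1200 Myr; longest is Stenian

Start ages (Ma): Stenian 1200, Ediacaran 635, Ordovician 485.4, Carboniferous 358.9, Cretaceous 145, Quaternary 2.58.
Ordered youngest to oldest: Quaternary, Cretaceous, Carboniferous, Ordovician, Ediacaran, Stenian.
Span = 1200 − 0 = 1200 Myr.
Durations: Carboniferous 60, Quaternary 2.58, Ordovician 41.6, Stenian 200, Cretaceous 79, Ediacaran 96.2 → longest is Stenian (200 Myr).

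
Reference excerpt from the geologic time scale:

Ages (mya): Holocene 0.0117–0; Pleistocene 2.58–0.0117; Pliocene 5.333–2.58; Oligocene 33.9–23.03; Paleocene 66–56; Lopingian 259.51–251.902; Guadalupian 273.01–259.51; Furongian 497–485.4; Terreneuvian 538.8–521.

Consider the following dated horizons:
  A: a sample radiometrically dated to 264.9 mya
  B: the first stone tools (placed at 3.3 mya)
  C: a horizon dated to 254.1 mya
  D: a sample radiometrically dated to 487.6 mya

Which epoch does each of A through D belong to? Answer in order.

A: 264.9 Ma lies in 273.01–259.51 Ma, so Guadalupian.
B: 3.3 Ma lies in 5.333–2.58 Ma, so Pliocene.
C: 254.1 Ma lies in 259.51–251.902 Ma, so Lopingian.
D: 487.6 Ma lies in 497–485.4 Ma, so Furongian.

A — Guadalupian; B — Pliocene; C — Lopingian; D — Furongian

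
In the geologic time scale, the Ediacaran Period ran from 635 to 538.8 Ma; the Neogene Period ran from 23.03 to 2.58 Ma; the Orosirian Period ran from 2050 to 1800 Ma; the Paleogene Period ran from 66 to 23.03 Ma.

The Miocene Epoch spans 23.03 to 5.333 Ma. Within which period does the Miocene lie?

The Miocene (23.03–5.333 Ma) lies entirely within 23.03–2.58 Ma, the Neogene Period.

Neogene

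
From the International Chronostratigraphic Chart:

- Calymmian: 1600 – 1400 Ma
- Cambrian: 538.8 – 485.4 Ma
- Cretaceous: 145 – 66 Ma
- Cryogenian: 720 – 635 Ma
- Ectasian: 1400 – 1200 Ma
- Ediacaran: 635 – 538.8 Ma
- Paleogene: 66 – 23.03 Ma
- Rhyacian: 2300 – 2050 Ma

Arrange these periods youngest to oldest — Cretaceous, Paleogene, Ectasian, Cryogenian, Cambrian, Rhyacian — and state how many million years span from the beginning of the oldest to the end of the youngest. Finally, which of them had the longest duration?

Paleogene → Cretaceous → Cambrian → Cryogenian → Ectasian → Rhyacian; total span 2276.97 Myr; longest is Rhyacian

From the excerpt: Cretaceous 145–66; Paleogene 66–23.03; Ectasian 1400–1200; Cryogenian 720–635; Cambrian 538.8–485.4; Rhyacian 2300–2050 (Ma).
Larger Ma is earlier, so the oldest is Rhyacian and the youngest is Paleogene; youngest to oldest: Paleogene, Cretaceous, Cambrian, Cryogenian, Ectasian, Rhyacian.
Oldest start 2300 minus youngest end 23.03 gives 2276.97 Myr overall.
Individual lengths (start − end): Ectasian 200; Cambrian 53.4; Paleogene 42.97; Rhyacian 250; Cryogenian 85; Cretaceous 79. The largest is Rhyacian at 250 Myr.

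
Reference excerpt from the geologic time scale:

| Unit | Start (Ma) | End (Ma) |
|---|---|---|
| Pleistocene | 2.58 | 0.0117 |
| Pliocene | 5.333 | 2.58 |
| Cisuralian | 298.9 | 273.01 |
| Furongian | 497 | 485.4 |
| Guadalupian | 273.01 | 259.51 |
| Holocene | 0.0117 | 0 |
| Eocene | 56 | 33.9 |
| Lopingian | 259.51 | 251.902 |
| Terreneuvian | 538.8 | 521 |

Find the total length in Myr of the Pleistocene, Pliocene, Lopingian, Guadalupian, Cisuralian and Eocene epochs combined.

74.4193 million years

Duration is start − end for each: (2.58 − 0.0117) + (5.333 − 2.58) + (259.51 − 251.902) + (273.01 − 259.51) + (298.9 − 273.01) + (56 − 33.9).
That is 2.5683 + 2.753 + 7.608 + 13.5 + 25.89 + 22.1, which totals 74.4193 million years.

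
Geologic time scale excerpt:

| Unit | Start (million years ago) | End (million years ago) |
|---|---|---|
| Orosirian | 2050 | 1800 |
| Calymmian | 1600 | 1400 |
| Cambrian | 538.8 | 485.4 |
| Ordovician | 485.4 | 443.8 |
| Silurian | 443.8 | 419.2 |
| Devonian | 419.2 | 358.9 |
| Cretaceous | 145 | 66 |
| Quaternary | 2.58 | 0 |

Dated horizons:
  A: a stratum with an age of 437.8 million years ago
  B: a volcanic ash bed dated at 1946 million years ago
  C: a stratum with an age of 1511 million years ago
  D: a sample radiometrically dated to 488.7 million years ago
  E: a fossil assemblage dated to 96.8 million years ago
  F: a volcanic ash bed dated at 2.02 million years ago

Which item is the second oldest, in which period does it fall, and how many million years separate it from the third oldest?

C, in the Calymmian; 1022.3 million years to D

Sorted oldest-first by Ma: B (1946), C (1511), D (488.7), A (437.8), E (96.8), F (2.02).
The second oldest is C at 1511 Ma, which lies in 1600–1400 Ma: the Calymmian.
The third oldest is D at 488.7 Ma; separation = |1511 − 488.7| = 1022.3 Myr.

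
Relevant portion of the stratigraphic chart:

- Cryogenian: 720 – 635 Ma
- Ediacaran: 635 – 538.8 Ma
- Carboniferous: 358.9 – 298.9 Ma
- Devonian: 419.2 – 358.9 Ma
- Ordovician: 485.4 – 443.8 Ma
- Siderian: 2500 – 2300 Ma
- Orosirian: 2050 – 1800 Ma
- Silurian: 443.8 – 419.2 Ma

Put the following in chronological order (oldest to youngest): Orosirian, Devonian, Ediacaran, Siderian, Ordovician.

Siderian → Orosirian → Ediacaran → Ordovician → Devonian

Sorting by start age (descending Ma, since larger Ma = older): Siderian start 2500, Orosirian start 2050, Ediacaran start 635, Ordovician start 485.4, Devonian start 419.2.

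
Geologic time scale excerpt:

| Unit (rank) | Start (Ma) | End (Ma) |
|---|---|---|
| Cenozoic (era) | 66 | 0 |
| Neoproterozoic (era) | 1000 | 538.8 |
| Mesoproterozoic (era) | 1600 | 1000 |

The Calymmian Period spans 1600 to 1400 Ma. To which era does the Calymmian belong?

The Calymmian (1600–1400 Ma) lies entirely within 1600–1000 Ma, the Mesoproterozoic Era.

Mesoproterozoic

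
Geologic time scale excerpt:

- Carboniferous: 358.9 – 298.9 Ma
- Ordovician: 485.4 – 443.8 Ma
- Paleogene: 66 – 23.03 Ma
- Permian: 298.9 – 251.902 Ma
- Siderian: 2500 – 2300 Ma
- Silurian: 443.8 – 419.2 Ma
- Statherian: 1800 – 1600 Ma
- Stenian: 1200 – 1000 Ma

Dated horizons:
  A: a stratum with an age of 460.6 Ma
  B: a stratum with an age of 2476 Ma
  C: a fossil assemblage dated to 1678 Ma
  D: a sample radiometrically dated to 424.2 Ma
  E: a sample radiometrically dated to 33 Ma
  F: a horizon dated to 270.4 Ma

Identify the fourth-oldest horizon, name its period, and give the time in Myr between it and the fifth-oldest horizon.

D, in the Silurian; 153.8 million years to F

Larger Ma means older, so oldest first: B 2476 > C 1678 > A 460.6 > D 424.2 > F 270.4 > E 33.
Counting 4 along gives D (424.2 Ma); the excerpt puts that inside the Silurian, 443.8–419.2 Ma.
Next in line is F (270.4 Ma), and 424.2 − 270.4 = 153.8 Myr.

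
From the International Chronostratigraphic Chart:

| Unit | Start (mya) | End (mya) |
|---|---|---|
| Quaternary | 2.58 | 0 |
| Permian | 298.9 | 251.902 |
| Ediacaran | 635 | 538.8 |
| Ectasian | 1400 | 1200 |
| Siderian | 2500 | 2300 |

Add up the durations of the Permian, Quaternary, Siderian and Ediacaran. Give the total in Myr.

Each duration: Permian = 46.998; Quaternary = 2.58; Siderian = 200; Ediacaran = 96.2.
Sum: 46.998 + 2.58 + 200 + 96.2 = 345.778 Myr.

345.778 million years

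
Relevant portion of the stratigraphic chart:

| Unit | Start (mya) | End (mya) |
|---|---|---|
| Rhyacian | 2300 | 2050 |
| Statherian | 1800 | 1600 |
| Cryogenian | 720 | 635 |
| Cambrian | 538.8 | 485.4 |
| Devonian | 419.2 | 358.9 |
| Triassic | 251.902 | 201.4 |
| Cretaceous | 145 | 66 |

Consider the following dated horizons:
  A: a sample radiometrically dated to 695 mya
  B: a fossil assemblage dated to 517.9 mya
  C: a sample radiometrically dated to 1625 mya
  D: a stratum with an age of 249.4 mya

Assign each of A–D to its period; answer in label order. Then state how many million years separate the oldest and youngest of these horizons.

A — Cryogenian; B — Cambrian; C — Statherian; D — Triassic; span 1375.6 million years

A: 695 Ma lies in 720–635 Ma, so Cryogenian.
B: 517.9 Ma lies in 538.8–485.4 Ma, so Cambrian.
C: 1625 Ma lies in 1800–1600 Ma, so Statherian.
D: 249.4 Ma lies in 251.902–201.4 Ma, so Triassic.
Oldest = 1625 Ma, youngest = 249.4 Ma → span 1375.6 Myr.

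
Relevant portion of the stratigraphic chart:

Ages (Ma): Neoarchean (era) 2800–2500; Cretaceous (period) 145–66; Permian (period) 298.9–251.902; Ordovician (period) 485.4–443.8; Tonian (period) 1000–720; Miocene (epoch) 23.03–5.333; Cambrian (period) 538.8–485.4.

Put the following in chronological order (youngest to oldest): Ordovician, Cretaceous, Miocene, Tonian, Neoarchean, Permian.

The oldest of these is Neoarchean (starts 2800 Ma) and the youngest is Miocene (ends 5.333 Ma).
In between, by decreasing start age: Tonian (1000), Ordovician (485.4), Permian (298.9), Cretaceous (145).
Listing youngest first means reversing that sequence.

Miocene → Cretaceous → Permian → Ordovician → Tonian → Neoarchean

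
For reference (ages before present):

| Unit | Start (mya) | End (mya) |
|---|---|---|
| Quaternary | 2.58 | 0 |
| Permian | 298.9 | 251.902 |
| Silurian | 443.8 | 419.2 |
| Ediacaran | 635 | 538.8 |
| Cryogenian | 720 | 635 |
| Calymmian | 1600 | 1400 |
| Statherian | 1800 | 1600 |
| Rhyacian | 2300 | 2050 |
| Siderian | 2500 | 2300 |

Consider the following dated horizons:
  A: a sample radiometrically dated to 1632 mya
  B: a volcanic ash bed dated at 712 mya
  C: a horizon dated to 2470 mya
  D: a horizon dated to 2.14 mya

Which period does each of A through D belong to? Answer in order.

Match each age against the start–end ranges in the excerpt: A = 1632 Ma → Statherian (1800–1600); B = 712 Ma → Cryogenian (720–635); C = 2470 Ma → Siderian (2500–2300); D = 2.14 Ma → Quaternary (2.58–0).

A — Statherian; B — Cryogenian; C — Siderian; D — Quaternary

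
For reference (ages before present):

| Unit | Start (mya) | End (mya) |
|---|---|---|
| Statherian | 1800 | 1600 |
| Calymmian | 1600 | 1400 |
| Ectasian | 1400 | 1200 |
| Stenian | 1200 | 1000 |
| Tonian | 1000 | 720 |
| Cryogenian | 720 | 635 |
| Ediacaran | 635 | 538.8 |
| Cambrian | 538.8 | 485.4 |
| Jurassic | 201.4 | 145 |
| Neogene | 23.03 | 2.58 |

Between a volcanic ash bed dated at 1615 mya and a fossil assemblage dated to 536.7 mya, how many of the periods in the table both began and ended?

6

1615 Ma sits inside the Statherian (1800–1600) and 536.7 Ma inside the Cambrian (538.8–485.4); neither of those is wholly between the two dates.
The listed periods lying completely between them are Calymmian, Ectasian, Stenian, Tonian, Cryogenian, Ediacaran — 6 in all.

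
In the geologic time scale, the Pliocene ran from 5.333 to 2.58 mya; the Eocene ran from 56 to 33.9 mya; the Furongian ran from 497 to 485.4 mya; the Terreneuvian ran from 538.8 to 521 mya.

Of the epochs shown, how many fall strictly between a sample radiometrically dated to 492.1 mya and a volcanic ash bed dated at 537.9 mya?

0

Checking each listed span, none has both start < 537.9 Ma and end > 492.1 Ma — every epoch straddles one of the two dates or lies outside them — so the count is 0.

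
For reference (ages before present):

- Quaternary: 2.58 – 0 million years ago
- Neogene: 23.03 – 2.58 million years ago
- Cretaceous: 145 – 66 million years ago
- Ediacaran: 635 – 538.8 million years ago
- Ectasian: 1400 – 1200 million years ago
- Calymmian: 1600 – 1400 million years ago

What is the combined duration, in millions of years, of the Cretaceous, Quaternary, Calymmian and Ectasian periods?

481.58 million years

Duration is start − end for each: (145 − 66) + (2.58 − 0) + (1600 − 1400) + (1400 − 1200).
That is 79 + 2.58 + 200 + 200, which totals 481.58 million years.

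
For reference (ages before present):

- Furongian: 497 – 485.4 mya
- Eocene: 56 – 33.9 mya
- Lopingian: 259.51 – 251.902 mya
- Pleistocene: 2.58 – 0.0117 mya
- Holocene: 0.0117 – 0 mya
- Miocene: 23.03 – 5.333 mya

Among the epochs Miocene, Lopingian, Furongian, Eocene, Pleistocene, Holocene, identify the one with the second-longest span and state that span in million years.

Miocene, 17.697 million years

Durations: Miocene 17.697; Lopingian 7.608; Furongian 11.6; Eocene 22.1; Pleistocene 2.5683; Holocene 0.0117 Myr.
Sorted longest-first: Eocene (22.1), Miocene (17.697), Furongian (11.6), Lopingian (7.608), Pleistocene (2.5683), Holocene (0.0117).
The second longest is Miocene at 17.697 Myr.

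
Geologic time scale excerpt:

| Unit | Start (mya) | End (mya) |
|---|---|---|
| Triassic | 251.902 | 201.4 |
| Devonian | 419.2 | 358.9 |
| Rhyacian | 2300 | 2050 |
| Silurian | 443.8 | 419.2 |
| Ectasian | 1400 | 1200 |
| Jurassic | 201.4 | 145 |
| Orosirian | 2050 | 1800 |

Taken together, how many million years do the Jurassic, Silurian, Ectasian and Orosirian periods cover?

531 million years

Duration is start − end for each: (201.4 − 145) + (443.8 − 419.2) + (1400 − 1200) + (2050 − 1800).
That is 56.4 + 24.6 + 200 + 250, which totals 531 million years.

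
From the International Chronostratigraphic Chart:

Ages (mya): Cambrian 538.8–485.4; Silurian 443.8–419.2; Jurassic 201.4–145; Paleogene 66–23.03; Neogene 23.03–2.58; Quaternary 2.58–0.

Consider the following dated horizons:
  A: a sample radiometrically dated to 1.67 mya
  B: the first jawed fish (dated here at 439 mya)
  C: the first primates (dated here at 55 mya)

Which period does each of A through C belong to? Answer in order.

A — Quaternary; B — Silurian; C — Paleogene

A: 1.67 Ma lies in 2.58–0 Ma, so Quaternary.
B: 439 Ma lies in 443.8–419.2 Ma, so Silurian.
C: 55 Ma lies in 66–23.03 Ma, so Paleogene.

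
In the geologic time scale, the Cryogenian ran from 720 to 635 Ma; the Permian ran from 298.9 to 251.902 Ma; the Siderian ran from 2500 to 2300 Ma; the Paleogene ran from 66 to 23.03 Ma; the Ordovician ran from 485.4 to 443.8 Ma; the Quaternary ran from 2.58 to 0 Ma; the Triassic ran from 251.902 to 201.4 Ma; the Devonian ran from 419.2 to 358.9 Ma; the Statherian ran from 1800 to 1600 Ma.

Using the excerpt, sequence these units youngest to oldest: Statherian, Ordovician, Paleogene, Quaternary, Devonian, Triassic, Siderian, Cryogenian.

Sorting by start age (ascending Ma, since larger Ma = older): Quaternary began 2.58, Paleogene began 66, Triassic began 251.902, Devonian began 419.2, Ordovician began 485.4, Cryogenian began 720, Statherian began 1800, Siderian began 2500.

Quaternary, then Paleogene, then Triassic, then Devonian, then Ordovician, then Cryogenian, then Statherian, then Siderian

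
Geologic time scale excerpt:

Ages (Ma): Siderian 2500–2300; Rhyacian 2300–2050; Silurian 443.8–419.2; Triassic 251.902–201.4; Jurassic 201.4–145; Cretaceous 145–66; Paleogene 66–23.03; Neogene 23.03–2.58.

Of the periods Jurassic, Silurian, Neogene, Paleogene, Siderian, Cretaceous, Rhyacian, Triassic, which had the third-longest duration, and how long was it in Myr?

Durations: Jurassic 56.4; Silurian 24.6; Neogene 20.45; Paleogene 42.97; Siderian 200; Cretaceous 79; Rhyacian 250; Triassic 50.502 Myr.
Sorted longest-first: Rhyacian (250), Siderian (200), Cretaceous (79), Jurassic (56.4), Triassic (50.502), Paleogene (42.97), Silurian (24.6), Neogene (20.45).
The third longest is Cretaceous at 79 Myr.

Cretaceous, 79 million years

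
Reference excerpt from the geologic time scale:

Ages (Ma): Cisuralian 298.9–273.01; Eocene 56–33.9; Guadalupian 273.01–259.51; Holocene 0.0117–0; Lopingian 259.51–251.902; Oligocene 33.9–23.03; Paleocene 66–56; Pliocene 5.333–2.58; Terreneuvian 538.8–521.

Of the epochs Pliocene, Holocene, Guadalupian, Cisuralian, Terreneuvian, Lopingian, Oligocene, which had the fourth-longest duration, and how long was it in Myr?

Oligocene, 10.87 million years

Start − end for each: Pliocene 5.333 − 2.58 = 2.753; Holocene 0.0117 − 0 = 0.0117; Guadalupian 273.01 − 259.51 = 13.5; Cisuralian 298.9 − 273.01 = 25.89; Terreneuvian 538.8 − 521 = 17.8; Lopingian 259.51 − 251.902 = 7.608; Oligocene 33.9 − 23.03 = 10.87.
Ranking these from longest: Cisuralian > Terreneuvian > Guadalupian > Oligocene > Lopingian > Pliocene > Holocene.
Position 4 in that ranking is Oligocene, which lasted 10.87 Myr.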